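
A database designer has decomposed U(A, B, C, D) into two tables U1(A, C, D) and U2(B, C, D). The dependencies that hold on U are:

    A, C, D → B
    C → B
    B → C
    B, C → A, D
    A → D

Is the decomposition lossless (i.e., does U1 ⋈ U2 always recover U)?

Common attributes: U1 ∩ U2 = {C, D}.
Closure of {C, D}: C → B applies, adding B; B, C → A, D applies, adding A. So (C, D)⁺ = {A, B, C, D}.
This closure contains every attribute of U1, so U1 ∩ U2 → U1. The join is lossless.

Yes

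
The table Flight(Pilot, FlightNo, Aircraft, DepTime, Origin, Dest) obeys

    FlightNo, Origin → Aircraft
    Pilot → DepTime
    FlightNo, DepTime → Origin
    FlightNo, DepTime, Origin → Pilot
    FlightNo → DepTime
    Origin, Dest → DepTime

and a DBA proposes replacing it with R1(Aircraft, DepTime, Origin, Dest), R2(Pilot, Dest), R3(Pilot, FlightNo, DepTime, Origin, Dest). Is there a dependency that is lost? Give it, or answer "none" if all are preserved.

Check FlightNo, Origin → Aircraft: no single fragment contains all of {FlightNo, Aircraft, Origin}, and the restricted closure of {FlightNo, Origin} across the fragments never reaches {Aircraft}.
Pilot → DepTime is preserved.
FlightNo, DepTime → Origin is preserved.
FlightNo, DepTime, Origin → Pilot is preserved.
FlightNo → DepTime is preserved.
Origin, Dest → DepTime is preserved.

FlightNo, Origin → Aircraft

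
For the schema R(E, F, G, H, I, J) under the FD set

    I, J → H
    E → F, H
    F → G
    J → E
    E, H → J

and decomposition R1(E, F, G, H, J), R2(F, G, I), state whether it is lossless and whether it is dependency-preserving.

Lossless test: (F, G)⁺ = {F, G}, which is a superkey of neither fragment — lossy.
Dependency preservation: I, J → H is not contained in any single fragment, but the restricted closure of its left-hand side across the fragments still reaches the right-hand side; the remaining FDs each lie inside some fragment. All dependencies are preserved.

lossy but dependency-preserving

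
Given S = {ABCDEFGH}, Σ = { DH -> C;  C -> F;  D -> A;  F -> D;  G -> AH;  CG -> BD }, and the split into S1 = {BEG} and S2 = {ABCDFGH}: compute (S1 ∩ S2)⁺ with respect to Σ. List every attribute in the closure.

ABGH

S1 ∩ S2 = {BG}.
G → AH applies, adding AH
Closure: {ABGH}.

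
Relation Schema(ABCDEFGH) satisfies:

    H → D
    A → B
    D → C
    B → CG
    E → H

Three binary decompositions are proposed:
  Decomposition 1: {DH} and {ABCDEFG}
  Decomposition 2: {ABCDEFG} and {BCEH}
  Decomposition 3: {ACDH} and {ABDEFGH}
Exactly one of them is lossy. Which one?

Decomposition 1: common = {D}, closure = {CD} → lossy.
Decomposition 2: common = {BCE}, closure = {BCDEGH} → lossless.
Decomposition 3: common = {ADH}, closure = {ABCDGH} → lossless.

Decomposition 1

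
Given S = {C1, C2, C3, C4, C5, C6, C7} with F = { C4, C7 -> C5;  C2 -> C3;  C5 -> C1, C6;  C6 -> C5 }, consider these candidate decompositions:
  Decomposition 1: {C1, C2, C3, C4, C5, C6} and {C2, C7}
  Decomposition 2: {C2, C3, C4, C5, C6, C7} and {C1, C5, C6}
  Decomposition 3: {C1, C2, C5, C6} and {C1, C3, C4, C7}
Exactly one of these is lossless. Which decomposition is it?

Decomposition 1: common = {C2}, closure = {C2, C3} → lossy.
Decomposition 2: common = {C5, C6}, closure = {C1, C5, C6} → lossless.
Decomposition 3: common = {C1}, closure = {C1} → lossy.

Decomposition 2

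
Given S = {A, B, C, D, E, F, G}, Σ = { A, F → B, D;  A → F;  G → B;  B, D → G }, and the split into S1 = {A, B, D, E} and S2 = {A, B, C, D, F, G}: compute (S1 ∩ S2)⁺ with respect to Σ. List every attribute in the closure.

S1 ∩ S2 = {A, B, D}.
A → F applies, adding F
B, D → G applies, adding G
Closure: {A, B, D, F, G}.

A, B, D, F, G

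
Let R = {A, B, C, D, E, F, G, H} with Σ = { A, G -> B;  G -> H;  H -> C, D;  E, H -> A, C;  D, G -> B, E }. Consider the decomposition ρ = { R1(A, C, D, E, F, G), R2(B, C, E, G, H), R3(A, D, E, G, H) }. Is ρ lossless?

Chase test. Columns are A, B, C, D, E, F, G, H; row i has aⱼ where attribute j ∈ Ri, else bᵢⱼ.
Initial tableau (one row per fragment):
  row 1: a1 b12 a3 a4 a5 a6 a7 b18
  row 2: b21 a2 a3 b24 a5 b26 a7 a8
  row 3: a1 b32 b33 a4 a5 b36 a7 a8
Rows 1 and 3 agree on A, G; apply A, G→B and equate their B entries.
Rows 1 and 2 agree on G; apply G→H and equate their H entries.
Rows 1 and 2 agree on H; apply H→C, D and equate their C, D entries.
Rows 1 and 3 agree on H; apply H→C, D and equate their C, D entries.
Rows 1 and 2 agree on E, H; apply E, H→A, C and equate their A, C entries.
Rows 1 and 2 agree on D, G; apply D, G→B, E and equate their B, E entries.
Row 1 is now all distinguished symbols — the join is lossless.

Yes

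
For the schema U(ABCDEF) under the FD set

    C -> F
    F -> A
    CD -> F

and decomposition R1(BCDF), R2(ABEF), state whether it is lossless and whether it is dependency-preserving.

lossy but dependency-preserving

Lossless test: (BF)⁺ = {ABF}, which is a superkey of neither fragment — lossy.
Dependency preservation: every FD's attributes lie within a single fragment, so each can be enforced locally — preserved.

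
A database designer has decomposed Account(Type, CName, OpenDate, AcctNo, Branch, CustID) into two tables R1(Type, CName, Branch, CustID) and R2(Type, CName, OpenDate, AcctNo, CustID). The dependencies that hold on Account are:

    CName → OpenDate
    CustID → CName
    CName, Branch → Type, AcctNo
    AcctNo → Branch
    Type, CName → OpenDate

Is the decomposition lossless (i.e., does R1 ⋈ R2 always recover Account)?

Common attributes: R1 ∩ R2 = {Type, CName, CustID}.
Closure of {Type, CName, CustID}: CName → OpenDate applies, adding OpenDate. So (Type, CName, CustID)⁺ = {Type, CName, OpenDate, CustID}.
The closure contains neither all of R1 = {Type, CName, Branch, CustID} nor all of R2 = {Type, CName, OpenDate, AcctNo, CustID}, so the common attributes are not a superkey of either fragment. The join is lossy.

No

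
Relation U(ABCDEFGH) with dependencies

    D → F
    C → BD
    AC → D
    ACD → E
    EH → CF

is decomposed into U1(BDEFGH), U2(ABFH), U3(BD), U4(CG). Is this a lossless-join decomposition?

No

Chase test. Columns are ABCDEFGH; row i has aⱼ where attribute j ∈ Ui, else bᵢⱼ.
Initial tableau (one row per fragment):
  row 1: b11 a2 b13 a4 a5 a6 a7 a8
  row 2: a1 a2 b23 b24 b25 a6 b27 a8
  row 3: b31 a2 b33 a4 b35 b36 b37 b38
  row 4: b41 b42 a3 b44 b45 b46 a7 b48
Rows 1 and 3 agree on D; apply D→F and equate their F entries.
No row becomes fully distinguished — the join is lossy.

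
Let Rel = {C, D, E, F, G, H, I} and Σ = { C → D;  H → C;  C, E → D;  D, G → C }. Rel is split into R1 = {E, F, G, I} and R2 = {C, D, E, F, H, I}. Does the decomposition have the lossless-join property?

Common attributes: R1 ∩ R2 = {E, F, I}.
No dependency enlarges {E, F, I}, so (E, F, I)⁺ = {E, F, I}.
The closure contains neither all of R1 = {E, F, G, I} nor all of R2 = {C, D, E, F, H, I}, so the common attributes are not a superkey of either fragment. The join is lossy.

No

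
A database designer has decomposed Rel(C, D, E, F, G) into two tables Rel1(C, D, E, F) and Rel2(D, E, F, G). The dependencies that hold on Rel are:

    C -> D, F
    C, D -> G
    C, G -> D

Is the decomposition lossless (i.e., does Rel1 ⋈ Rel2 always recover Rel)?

Common attributes: Rel1 ∩ Rel2 = {D, E, F}.
No dependency enlarges {D, E, F}, so (D, E, F)⁺ = {D, E, F}.
The closure contains neither all of Rel1 = {C, D, E, F} nor all of Rel2 = {D, E, F, G}, so the common attributes are not a superkey of either fragment. The join is lossy.

No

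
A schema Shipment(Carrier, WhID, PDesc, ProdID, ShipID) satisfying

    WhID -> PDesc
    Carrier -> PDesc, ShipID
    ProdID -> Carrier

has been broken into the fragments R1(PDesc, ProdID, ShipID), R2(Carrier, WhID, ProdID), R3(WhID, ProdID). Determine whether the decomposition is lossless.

Yes

Chase test. Columns are Carrier, WhID, PDesc, ProdID, ShipID; row i has aⱼ where attribute j ∈ Ri, else bᵢⱼ.
Initial tableau (one row per fragment):
  row 1: b11 b12 a3 a4 a5
  row 2: a1 a2 b23 a4 b25
  row 3: b31 a2 b33 a4 b35
Rows 2 and 3 agree on WhID; apply WhID→PDesc and equate their PDesc entries.
Rows 1 and 2 agree on ProdID; apply ProdID→Carrier and equate their Carrier entries.
Rows 1 and 3 agree on ProdID; apply ProdID→Carrier and equate their Carrier entries.
Rows 1 and 2 agree on Carrier; apply Carrier→PDesc, ShipID and equate their PDesc, ShipID entries.
Rows 1 and 3 agree on Carrier; apply Carrier→PDesc, ShipID and equate their PDesc, ShipID entries.
Row 2 is now all distinguished symbols — the join is lossless.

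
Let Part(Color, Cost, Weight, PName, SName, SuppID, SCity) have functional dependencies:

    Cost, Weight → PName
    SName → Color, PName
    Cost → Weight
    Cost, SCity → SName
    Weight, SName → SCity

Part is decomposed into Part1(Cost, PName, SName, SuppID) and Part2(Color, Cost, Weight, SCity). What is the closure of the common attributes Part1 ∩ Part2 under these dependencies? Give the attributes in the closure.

Part1 ∩ Part2 = {Cost}.
Cost → Weight applies, adding Weight
Cost, Weight → PName applies, adding PName
Closure: {Cost, Weight, PName}.

Cost, Weight, PName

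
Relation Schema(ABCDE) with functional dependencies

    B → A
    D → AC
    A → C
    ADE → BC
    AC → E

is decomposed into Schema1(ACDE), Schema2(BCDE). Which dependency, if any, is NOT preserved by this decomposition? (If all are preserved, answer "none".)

Check B → A: no single fragment contains all of {AB}, and the restricted closure of {B} across the fragments never reaches {A}.
D → AC is preserved.
A → C is preserved.
ADE → BC is preserved.
AC → E is preserved.

B → A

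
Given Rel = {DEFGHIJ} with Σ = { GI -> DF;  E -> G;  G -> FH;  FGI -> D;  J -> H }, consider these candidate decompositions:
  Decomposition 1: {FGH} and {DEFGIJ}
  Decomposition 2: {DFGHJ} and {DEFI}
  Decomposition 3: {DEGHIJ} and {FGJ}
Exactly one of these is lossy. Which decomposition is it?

Decomposition 1: common = {FG}, closure = {FGH} → lossless.
Decomposition 2: common = {DF}, closure = {DF} → lossy.
Decomposition 3: common = {GJ}, closure = {FGHJ} → lossless.

Decomposition 2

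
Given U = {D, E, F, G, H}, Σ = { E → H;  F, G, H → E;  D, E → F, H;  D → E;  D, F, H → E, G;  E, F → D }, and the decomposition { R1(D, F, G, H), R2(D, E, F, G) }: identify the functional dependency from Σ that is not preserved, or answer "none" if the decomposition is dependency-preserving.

Check E → H: no single fragment contains all of {E, H}, and the restricted closure of {E} across the fragments never reaches {H}.
F, G, H → E is preserved.
D, E → F, H is preserved.
D → E is preserved.
D, F, H → E, G is preserved.
E, F → D is preserved.

E → H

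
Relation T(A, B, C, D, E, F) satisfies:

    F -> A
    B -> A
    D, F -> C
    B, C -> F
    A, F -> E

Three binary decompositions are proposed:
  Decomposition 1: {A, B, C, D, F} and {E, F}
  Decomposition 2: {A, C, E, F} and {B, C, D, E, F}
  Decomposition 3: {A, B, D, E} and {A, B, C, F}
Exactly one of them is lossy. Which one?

Decomposition 3

Decomposition 1: common = {F}, closure = {A, E, F} → lossless.
Decomposition 2: common = {C, E, F}, closure = {A, C, E, F} → lossless.
Decomposition 3: common = {A, B}, closure = {A, B} → lossy.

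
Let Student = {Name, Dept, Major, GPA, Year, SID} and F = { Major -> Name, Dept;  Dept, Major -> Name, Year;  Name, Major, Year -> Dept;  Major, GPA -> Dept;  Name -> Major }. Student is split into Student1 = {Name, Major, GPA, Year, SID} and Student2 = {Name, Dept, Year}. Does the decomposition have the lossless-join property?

Yes

Common attributes: Student1 ∩ Student2 = {Name, Year}.
Closure of {Name, Year}: Name → Major applies, adding Major; Major → Name, Dept applies, adding Dept. So (Name, Year)⁺ = {Name, Dept, Major, Year}.
This closure contains every attribute of Student2, so Student1 ∩ Student2 → Student2. The join is lossless.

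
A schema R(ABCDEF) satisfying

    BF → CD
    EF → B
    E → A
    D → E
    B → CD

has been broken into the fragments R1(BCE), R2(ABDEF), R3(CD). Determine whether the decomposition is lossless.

Chase test. Columns are ABCDEF; row i has aⱼ where attribute j ∈ Ri, else bᵢⱼ.
Initial tableau (one row per fragment):
  row 1: b11 a2 a3 b14 a5 b16
  row 2: a1 a2 b23 a4 a5 a6
  row 3: b31 b32 a3 a4 b35 b36
Rows 1 and 2 agree on E; apply E→A and equate their A entries.
Rows 2 and 3 agree on D; apply D→E and equate their E entries.
Rows 1 and 2 agree on B; apply B→CD and equate their CD entries.
Rows 1 and 3 agree on E; apply E→A and equate their A entries.
Row 2 is now all distinguished symbols — the join is lossless.

Yes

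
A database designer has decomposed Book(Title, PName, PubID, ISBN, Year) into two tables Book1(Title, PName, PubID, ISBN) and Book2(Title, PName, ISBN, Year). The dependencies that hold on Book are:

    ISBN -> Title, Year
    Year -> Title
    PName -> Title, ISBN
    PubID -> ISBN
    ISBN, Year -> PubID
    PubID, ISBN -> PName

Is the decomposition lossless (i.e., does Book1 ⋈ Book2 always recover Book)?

Yes

Common attributes: Book1 ∩ Book2 = {Title, PName, ISBN}.
Closure of {Title, PName, ISBN}: ISBN → Title, Year applies, adding Year; ISBN, Year → PubID applies, adding PubID. So (Title, PName, ISBN)⁺ = {Title, PName, PubID, ISBN, Year}.
This closure contains every attribute of Book1, so Book1 ∩ Book2 → Book1. The join is lossless.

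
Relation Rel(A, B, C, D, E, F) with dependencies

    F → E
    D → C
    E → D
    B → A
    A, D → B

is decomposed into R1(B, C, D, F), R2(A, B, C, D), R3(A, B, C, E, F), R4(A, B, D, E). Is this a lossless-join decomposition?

Chase test. Columns are A, B, C, D, E, F; row i has aⱼ where attribute j ∈ Ri, else bᵢⱼ.
Initial tableau (one row per fragment):
  row 1: b11 a2 a3 a4 b15 a6
  row 2: a1 a2 a3 a4 b25 b26
  row 3: a1 a2 a3 b34 a5 a6
  row 4: a1 a2 b43 a4 a5 b46
Rows 1 and 3 agree on F; apply F→E and equate their E entries.
Rows 1 and 4 agree on D; apply D→C and equate their C entries.
Rows 1 and 3 agree on E; apply E→D and equate their D entries.
Rows 1 and 2 agree on B; apply B→A and equate their A entries.
Row 1 is now all distinguished symbols — the join is lossless.

Yes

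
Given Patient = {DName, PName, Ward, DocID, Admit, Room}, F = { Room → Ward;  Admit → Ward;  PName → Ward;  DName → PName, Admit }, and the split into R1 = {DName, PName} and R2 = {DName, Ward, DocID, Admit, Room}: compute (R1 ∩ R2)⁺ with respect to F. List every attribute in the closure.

R1 ∩ R2 = {DName}.
DName → PName, Admit applies, adding PName, Admit
Admit → Ward applies, adding Ward
Closure: {DName, PName, Ward, Admit}.

DName, PName, Ward, Admit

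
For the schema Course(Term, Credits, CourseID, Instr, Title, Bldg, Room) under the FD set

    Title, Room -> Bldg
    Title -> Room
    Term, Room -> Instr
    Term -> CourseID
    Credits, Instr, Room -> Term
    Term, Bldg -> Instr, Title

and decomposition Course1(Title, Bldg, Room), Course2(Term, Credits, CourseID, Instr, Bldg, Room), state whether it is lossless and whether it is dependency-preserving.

Lossless test: (Bldg, Room)⁺ = {Bldg, Room}, which is a superkey of neither fragment — lossy.
Dependency preservation: the restricted closure of {Term, Bldg} across the fragments never reaches {Instr, Title}, so Term, Bldg → Instr, Title cannot be enforced without a join — not preserved.

lossy and not dependency-preserving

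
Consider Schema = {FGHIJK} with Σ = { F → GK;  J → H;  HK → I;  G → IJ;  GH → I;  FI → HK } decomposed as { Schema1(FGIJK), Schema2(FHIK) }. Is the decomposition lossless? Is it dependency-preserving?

Lossless test: (FIK)⁺ = {FGHIJK}, which contains all of one fragment — lossless.
Dependency preservation: the restricted closure of {J} across the fragments never reaches {H}, so J → H cannot be enforced without a join — not preserved.

lossless but not dependency-preserving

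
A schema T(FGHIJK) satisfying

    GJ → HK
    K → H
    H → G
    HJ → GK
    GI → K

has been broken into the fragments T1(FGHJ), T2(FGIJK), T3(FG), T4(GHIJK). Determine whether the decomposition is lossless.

Yes

Chase test. Columns are FGHIJK; row i has aⱼ where attribute j ∈ Ti, else bᵢⱼ.
Initial tableau (one row per fragment):
  row 1: a1 a2 a3 b14 a5 b16
  row 2: a1 a2 b23 a4 a5 a6
  row 3: a1 a2 b33 b34 b35 b36
  row 4: b41 a2 a3 a4 a5 a6
Rows 1 and 2 agree on GJ; apply GJ→HK and equate their HK entries.
Row 2 is now all distinguished symbols — the join is lossless.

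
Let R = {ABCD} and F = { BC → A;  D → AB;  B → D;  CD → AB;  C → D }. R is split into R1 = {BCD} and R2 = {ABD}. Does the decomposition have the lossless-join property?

Yes

Common attributes: R1 ∩ R2 = {BD}.
Closure of {BD}: D → AB applies, adding A. So (BD)⁺ = {ABD}.
This closure contains every attribute of R2, so R1 ∩ R2 → R2. The join is lossless.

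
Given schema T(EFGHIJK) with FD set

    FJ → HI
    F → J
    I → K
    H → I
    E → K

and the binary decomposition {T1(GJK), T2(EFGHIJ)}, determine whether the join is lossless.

Common attributes: T1 ∩ T2 = {GJ}.
No dependency enlarges {GJ}, so (GJ)⁺ = {GJ}.
The closure contains neither all of T1 = {GJK} nor all of T2 = {EFGHIJ}, so the common attributes are not a superkey of either fragment. The join is lossy.

No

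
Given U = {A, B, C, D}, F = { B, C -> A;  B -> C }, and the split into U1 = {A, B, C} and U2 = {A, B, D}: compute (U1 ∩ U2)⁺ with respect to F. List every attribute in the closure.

U1 ∩ U2 = {A, B}.
B → C applies, adding C
Closure: {A, B, C}.

A, B, C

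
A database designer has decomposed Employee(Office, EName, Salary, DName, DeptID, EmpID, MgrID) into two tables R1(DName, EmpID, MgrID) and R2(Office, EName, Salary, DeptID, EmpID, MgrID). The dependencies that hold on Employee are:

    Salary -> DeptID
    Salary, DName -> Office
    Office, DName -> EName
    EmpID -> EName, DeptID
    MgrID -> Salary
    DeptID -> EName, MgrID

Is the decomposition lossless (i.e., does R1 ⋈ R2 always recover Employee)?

Common attributes: R1 ∩ R2 = {EmpID, MgrID}.
Closure of {EmpID, MgrID}: EmpID → EName, DeptID applies, adding EName, DeptID; MgrID → Salary applies, adding Salary. So (EmpID, MgrID)⁺ = {EName, Salary, DeptID, EmpID, MgrID}.
The closure contains neither all of R1 = {DName, EmpID, MgrID} nor all of R2 = {Office, EName, Salary, DeptID, EmpID, MgrID}, so the common attributes are not a superkey of either fragment. The join is lossy.

No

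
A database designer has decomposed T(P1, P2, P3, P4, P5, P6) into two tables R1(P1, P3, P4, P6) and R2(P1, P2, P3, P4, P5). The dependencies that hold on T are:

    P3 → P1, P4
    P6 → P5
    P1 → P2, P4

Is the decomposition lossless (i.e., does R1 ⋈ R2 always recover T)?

Common attributes: R1 ∩ R2 = {P1, P3, P4}.
Closure of {P1, P3, P4}: P1 → P2, P4 applies, adding P2. So (P1, P3, P4)⁺ = {P1, P2, P3, P4}.
The closure contains neither all of R1 = {P1, P3, P4, P6} nor all of R2 = {P1, P2, P3, P4, P5}, so the common attributes are not a superkey of either fragment. The join is lossy.

No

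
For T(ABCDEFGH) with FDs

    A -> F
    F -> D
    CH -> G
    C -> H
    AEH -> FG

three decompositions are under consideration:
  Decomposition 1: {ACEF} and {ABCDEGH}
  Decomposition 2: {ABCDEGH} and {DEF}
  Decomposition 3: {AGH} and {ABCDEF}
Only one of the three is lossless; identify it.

Decomposition 1: common = {ACE}, closure = {ACDEFGH} → lossless.
Decomposition 2: common = {DE}, closure = {DE} → lossy.
Decomposition 3: common = {A}, closure = {ADF} → lossy.

Decomposition 1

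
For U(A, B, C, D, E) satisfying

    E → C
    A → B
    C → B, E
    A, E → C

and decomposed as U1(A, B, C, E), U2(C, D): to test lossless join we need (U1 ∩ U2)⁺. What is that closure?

U1 ∩ U2 = {C}.
C → B, E applies, adding B, E
Closure: {B, C, E}.

B, C, E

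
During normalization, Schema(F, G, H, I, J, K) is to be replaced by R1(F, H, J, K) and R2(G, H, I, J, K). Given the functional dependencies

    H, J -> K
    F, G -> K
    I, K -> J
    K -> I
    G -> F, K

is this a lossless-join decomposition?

No

Common attributes: R1 ∩ R2 = {H, J, K}.
Closure of {H, J, K}: K → I applies, adding I. So (H, J, K)⁺ = {H, I, J, K}.
The closure contains neither all of R1 = {F, H, J, K} nor all of R2 = {G, H, I, J, K}, so the common attributes are not a superkey of either fragment. The join is lossy.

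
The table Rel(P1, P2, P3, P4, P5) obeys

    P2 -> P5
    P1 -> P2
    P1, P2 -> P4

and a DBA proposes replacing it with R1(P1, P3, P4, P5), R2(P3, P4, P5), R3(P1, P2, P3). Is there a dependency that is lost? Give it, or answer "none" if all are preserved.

Check P2 → P5: no single fragment contains all of {P2, P5}, and the restricted closure of {P2} across the fragments never reaches {P5}.
P1 → P2 is preserved.
P1, P2 → P4 is preserved.

P2 -> P5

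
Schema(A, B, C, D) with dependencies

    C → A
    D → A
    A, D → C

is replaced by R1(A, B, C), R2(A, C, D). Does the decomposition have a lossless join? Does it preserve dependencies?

lossy but dependency-preserving

Lossless test: (A, C)⁺ = {A, C}, which is a superkey of neither fragment — lossy.
Dependency preservation: every FD's attributes lie within a single fragment, so each can be enforced locally — preserved.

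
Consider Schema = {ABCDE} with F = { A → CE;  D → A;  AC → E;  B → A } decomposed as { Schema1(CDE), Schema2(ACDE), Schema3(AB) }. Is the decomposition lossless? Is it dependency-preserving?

lossy but dependency-preserving

Lossless test (chase): Rows 2 and 3 agree on A; apply A→CE and equate their CE entries. Rows 1 and 2 agree on D; apply D→A and equate their A entries. No row becomes fully distinguished — the join is lossy.
Dependency preservation: every FD's attributes lie within a single fragment, so each can be enforced locally — preserved.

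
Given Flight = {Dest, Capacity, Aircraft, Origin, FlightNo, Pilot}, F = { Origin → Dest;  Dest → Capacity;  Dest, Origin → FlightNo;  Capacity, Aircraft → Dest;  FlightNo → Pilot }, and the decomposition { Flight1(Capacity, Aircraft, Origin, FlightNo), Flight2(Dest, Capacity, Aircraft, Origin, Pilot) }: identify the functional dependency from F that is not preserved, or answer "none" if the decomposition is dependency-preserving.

Check FlightNo → Pilot: no single fragment contains all of {FlightNo, Pilot}, and the restricted closure of {FlightNo} across the fragments never reaches {Pilot}.
Origin → Dest is preserved.
Dest → Capacity is preserved.
Dest, Origin → FlightNo is preserved.
Capacity, Aircraft → Dest is preserved.

FlightNo → Pilot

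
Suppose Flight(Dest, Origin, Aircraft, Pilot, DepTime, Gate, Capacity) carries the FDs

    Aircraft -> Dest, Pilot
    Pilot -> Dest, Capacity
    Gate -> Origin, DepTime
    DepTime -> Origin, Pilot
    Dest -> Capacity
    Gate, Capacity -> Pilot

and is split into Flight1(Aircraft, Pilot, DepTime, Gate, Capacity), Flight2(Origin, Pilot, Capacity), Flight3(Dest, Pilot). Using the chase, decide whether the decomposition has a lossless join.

Chase test. Columns are Dest, Origin, Aircraft, Pilot, DepTime, Gate, Capacity; row i has aⱼ where attribute j ∈ Flighti, else bᵢⱼ.
Initial tableau (one row per fragment):
  row 1: b11 b12 a3 a4 a5 a6 a7
  row 2: b21 a2 b23 a4 b25 b26 a7
  row 3: a1 b32 b33 a4 b35 b36 b37
Rows 1 and 2 agree on Pilot; apply Pilot→Dest, Capacity and equate their Dest, Capacity entries.
Rows 1 and 3 agree on Pilot; apply Pilot→Dest, Capacity and equate their Dest, Capacity entries.
No row becomes fully distinguished — the join is lossy.

No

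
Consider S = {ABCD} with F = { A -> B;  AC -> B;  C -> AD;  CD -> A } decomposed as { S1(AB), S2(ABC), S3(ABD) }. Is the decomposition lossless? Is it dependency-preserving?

Lossless test (chase): applying each FD to every pair of rows produces no changes in the tableau, so no row becomes fully distinguished — the join is lossy.
Dependency preservation: the restricted closure of {C} across the fragments never reaches {AD}, so C → AD cannot be enforced without a join — not preserved.

lossy and not dependency-preserving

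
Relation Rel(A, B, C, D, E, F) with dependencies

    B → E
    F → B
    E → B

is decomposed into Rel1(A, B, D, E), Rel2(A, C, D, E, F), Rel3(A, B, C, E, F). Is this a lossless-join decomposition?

Yes

Chase test. Columns are A, B, C, D, E, F; row i has aⱼ where attribute j ∈ Reli, else bᵢⱼ.
Initial tableau (one row per fragment):
  row 1: a1 a2 b13 a4 a5 b16
  row 2: a1 b22 a3 a4 a5 a6
  row 3: a1 a2 a3 b34 a5 a6
Rows 2 and 3 agree on F; apply F→B and equate their B entries.
Row 2 is now all distinguished symbols — the join is lossless.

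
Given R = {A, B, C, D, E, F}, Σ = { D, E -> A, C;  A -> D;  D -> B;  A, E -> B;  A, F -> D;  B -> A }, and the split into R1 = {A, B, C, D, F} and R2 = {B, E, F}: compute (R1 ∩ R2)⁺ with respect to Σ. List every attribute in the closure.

R1 ∩ R2 = {B, F}.
B → A applies, adding A
A → D applies, adding D
Closure: {A, B, D, F}.

A, B, D, F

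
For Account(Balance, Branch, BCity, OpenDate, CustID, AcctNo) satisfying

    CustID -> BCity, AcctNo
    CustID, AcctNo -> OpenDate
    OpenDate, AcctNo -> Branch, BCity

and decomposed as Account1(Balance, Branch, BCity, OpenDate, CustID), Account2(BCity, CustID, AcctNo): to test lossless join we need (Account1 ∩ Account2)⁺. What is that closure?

Branch, BCity, OpenDate, CustID, AcctNo

Account1 ∩ Account2 = {BCity, CustID}.
CustID → BCity, AcctNo applies, adding AcctNo
CustID, AcctNo → OpenDate applies, adding OpenDate
OpenDate, AcctNo → Branch, BCity applies, adding Branch
Closure: {Branch, BCity, OpenDate, CustID, AcctNo}.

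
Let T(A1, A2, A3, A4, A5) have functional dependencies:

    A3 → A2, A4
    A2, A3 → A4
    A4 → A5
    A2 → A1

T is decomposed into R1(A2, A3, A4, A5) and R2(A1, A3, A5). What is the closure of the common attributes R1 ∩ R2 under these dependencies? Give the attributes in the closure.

A1, A2, A3, A4, A5

R1 ∩ R2 = {A3, A5}.
A3 → A2, A4 applies, adding A2, A4
A2 → A1 applies, adding A1
Closure: {A1, A2, A3, A4, A5}.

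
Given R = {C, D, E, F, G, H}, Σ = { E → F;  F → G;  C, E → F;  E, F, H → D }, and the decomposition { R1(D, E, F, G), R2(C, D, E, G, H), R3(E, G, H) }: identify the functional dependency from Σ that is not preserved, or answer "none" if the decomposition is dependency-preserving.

none

E → F lies within R1.
F → G lies within R1.
C, E → F: restricted closure across fragments reaches F.
E, F, H → D: restricted closure across fragments reaches D.
Every dependency is enforceable on the fragments, so the decomposition is dependency-preserving.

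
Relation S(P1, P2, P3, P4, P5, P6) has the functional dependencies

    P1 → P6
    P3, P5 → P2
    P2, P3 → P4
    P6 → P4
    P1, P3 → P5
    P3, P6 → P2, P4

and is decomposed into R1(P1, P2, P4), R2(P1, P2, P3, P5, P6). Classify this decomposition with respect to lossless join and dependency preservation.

lossless but not dependency-preserving

Lossless test: (P1, P2)⁺ = {P1, P2, P4, P6}, which contains all of one fragment — lossless.
Dependency preservation: the restricted closure of {P2, P3} across the fragments never reaches {P4}, so P2, P3 → P4 cannot be enforced without a join — not preserved.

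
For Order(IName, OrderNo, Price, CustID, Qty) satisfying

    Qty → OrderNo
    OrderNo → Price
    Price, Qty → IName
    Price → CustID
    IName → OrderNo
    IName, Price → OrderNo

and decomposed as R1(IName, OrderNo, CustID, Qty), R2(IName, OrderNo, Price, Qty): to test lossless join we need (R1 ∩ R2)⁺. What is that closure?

R1 ∩ R2 = {IName, OrderNo, Qty}.
OrderNo → Price applies, adding Price
Price → CustID applies, adding CustID
Closure: {IName, OrderNo, Price, CustID, Qty}.

IName, OrderNo, Price, CustID, Qty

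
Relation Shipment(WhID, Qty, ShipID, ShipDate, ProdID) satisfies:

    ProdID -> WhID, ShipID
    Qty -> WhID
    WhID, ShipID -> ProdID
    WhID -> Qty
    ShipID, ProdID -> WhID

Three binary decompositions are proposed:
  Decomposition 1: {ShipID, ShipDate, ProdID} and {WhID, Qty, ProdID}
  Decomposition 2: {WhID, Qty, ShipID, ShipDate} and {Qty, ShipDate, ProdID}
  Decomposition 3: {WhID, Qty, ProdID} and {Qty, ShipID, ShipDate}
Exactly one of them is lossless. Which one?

Decomposition 1

Decomposition 1: common = {ProdID}, closure = {WhID, Qty, ShipID, ProdID} → lossless.
Decomposition 2: common = {Qty, ShipDate}, closure = {WhID, Qty, ShipDate} → lossy.
Decomposition 3: common = {Qty}, closure = {WhID, Qty} → lossy.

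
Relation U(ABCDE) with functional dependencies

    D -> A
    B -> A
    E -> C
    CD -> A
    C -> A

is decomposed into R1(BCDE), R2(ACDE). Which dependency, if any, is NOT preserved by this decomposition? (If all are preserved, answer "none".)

B -> A

Check B → A: no single fragment contains all of {AB}, and the restricted closure of {B} across the fragments never reaches {A}.
D → A is preserved.
E → C is preserved.
CD → A is preserved.
C → A is preserved.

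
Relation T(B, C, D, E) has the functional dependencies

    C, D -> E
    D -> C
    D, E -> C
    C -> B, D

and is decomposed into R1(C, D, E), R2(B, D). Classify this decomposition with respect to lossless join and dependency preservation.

Lossless test: (D)⁺ = {B, C, D, E}, which contains all of one fragment — lossless.
Dependency preservation: C → B, D is not contained in any single fragment, but the restricted closure of its left-hand side across the fragments still reaches the right-hand side; the remaining FDs each lie inside some fragment. All dependencies are preserved.

lossless and dependency-preserving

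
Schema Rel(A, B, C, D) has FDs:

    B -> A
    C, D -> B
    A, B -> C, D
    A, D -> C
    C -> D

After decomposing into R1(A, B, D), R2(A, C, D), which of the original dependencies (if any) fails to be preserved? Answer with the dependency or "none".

B → A lies within R1.
C, D → B: restricted closure across fragments reaches B.
A, B → C, D: restricted closure across fragments reaches C, D.
A, D → C lies within R2.
C → D lies within R2.
Every dependency is enforceable on the fragments, so the decomposition is dependency-preserving.

none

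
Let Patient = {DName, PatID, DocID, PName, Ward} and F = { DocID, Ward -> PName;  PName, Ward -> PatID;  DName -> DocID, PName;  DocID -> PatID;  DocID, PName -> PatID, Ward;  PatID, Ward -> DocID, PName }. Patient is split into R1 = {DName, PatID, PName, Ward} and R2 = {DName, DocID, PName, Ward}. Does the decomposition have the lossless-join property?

Common attributes: R1 ∩ R2 = {DName, PName, Ward}.
Closure of {DName, PName, Ward}: PName, Ward → PatID applies, adding PatID; DName → DocID, PName applies, adding DocID. So (DName, PName, Ward)⁺ = {DName, PatID, DocID, PName, Ward}.
This closure contains every attribute of R1, so R1 ∩ R2 → R1. The join is lossless.

Yes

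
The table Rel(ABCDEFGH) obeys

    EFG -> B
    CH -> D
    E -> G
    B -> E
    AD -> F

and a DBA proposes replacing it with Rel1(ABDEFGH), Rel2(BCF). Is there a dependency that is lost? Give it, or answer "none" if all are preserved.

Check CH → D: no single fragment contains all of {CDH}, and the restricted closure of {CH} across the fragments never reaches {D}.
EFG → B is preserved.
E → G is preserved.
B → E is preserved.
AD → F is preserved.

CH -> D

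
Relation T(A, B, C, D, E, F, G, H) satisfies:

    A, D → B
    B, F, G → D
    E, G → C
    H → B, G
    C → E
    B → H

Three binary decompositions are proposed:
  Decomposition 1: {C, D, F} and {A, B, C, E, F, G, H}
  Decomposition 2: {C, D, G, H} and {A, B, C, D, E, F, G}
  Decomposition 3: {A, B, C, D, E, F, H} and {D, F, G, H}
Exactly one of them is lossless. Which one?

Decomposition 1: common = {C, F}, closure = {C, E, F} → lossy.
Decomposition 2: common = {C, D, G}, closure = {C, D, E, G} → lossy.
Decomposition 3: common = {D, F, H}, closure = {B, D, F, G, H} → lossless.

Decomposition 3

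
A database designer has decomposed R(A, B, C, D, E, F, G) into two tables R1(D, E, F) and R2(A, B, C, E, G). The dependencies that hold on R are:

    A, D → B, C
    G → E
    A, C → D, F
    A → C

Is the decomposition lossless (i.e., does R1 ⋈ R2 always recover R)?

Common attributes: R1 ∩ R2 = {E}.
No dependency enlarges {E}, so (E)⁺ = {E}.
The closure contains neither all of R1 = {D, E, F} nor all of R2 = {A, B, C, E, G}, so the common attributes are not a superkey of either fragment. The join is lossy.

No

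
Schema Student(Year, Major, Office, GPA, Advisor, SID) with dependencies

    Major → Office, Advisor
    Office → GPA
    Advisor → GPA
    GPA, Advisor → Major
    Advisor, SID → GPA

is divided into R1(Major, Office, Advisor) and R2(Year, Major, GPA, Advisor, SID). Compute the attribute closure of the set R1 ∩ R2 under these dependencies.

R1 ∩ R2 = {Major, Advisor}.
Major → Office, Advisor applies, adding Office
Office → GPA applies, adding GPA
Closure: {Major, Office, GPA, Advisor}.

Major, Office, GPA, Advisor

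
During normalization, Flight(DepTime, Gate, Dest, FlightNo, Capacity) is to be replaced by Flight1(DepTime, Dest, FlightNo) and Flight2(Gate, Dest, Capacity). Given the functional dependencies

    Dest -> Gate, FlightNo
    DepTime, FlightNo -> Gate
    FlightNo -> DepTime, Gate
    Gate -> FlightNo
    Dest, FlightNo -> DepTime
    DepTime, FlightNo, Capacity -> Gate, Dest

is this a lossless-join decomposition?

Yes

Common attributes: Flight1 ∩ Flight2 = {Dest}.
Closure of {Dest}: Dest → Gate, FlightNo applies, adding Gate, FlightNo; FlightNo → DepTime, Gate applies, adding DepTime. So (Dest)⁺ = {DepTime, Gate, Dest, FlightNo}.
This closure contains every attribute of Flight1, so Flight1 ∩ Flight2 → Flight1. The join is lossless.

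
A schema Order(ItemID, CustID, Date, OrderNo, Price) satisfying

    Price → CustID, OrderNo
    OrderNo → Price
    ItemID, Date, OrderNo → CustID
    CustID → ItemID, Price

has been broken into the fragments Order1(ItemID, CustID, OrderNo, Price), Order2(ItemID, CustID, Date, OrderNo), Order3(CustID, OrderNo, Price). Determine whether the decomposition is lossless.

Chase test. Columns are ItemID, CustID, Date, OrderNo, Price; row i has aⱼ where attribute j ∈ Orderi, else bᵢⱼ.
Initial tableau (one row per fragment):
  row 1: a1 a2 b13 a4 a5
  row 2: a1 a2 a3 a4 b25
  row 3: b31 a2 b33 a4 a5
Rows 1 and 2 agree on OrderNo; apply OrderNo→Price and equate their Price entries.
Rows 1 and 3 agree on CustID; apply CustID→ItemID, Price and equate their ItemID, Price entries.
Row 2 is now all distinguished symbols — the join is lossless.

Yes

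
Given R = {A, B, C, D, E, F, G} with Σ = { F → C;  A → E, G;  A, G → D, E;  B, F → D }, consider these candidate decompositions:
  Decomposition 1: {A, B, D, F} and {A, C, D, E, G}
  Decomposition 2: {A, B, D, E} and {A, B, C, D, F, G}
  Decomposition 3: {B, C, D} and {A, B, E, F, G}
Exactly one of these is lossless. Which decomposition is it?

Decomposition 1: common = {A, D}, closure = {A, D, E, G} → lossy.
Decomposition 2: common = {A, B, D}, closure = {A, B, D, E, G} → lossless.
Decomposition 3: common = {B}, closure = {B} → lossy.

Decomposition 2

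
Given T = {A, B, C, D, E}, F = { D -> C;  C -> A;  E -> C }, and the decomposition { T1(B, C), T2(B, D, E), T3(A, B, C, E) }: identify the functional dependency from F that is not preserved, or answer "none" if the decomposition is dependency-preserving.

Check D → C: no single fragment contains all of {C, D}, and the restricted closure of {D} across the fragments never reaches {C}.
C → A is preserved.
E → C is preserved.

D -> C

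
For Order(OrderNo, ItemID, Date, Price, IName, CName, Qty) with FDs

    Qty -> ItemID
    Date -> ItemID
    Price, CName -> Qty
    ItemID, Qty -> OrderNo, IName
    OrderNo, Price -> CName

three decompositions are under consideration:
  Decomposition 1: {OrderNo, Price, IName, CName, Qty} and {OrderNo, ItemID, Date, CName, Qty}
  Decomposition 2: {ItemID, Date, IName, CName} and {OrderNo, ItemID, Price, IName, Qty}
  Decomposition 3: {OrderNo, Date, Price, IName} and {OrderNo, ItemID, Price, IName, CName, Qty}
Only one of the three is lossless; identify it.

Decomposition 1: common = {OrderNo, CName, Qty}, closure = {OrderNo, ItemID, IName, CName, Qty} → lossy.
Decomposition 2: common = {ItemID, IName}, closure = {ItemID, IName} → lossy.
Decomposition 3: common = {OrderNo, Price, IName}, closure = {OrderNo, ItemID, Price, IName, CName, Qty} → lossless.

Decomposition 3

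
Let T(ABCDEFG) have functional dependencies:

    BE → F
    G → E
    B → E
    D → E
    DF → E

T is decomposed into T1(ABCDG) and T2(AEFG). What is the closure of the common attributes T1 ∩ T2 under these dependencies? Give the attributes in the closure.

AEG

T1 ∩ T2 = {AG}.
G → E applies, adding E
Closure: {AEG}.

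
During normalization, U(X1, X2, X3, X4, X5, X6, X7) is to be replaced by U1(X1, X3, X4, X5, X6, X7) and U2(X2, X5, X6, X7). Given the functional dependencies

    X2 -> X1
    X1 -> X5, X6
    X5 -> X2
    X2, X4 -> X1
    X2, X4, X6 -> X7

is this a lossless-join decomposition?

Yes

Common attributes: U1 ∩ U2 = {X5, X6, X7}.
Closure of {X5, X6, X7}: X5 → X2 applies, adding X2; X2 → X1 applies, adding X1. So (X5, X6, X7)⁺ = {X1, X2, X5, X6, X7}.
This closure contains every attribute of U2, so U1 ∩ U2 → U2. The join is lossless.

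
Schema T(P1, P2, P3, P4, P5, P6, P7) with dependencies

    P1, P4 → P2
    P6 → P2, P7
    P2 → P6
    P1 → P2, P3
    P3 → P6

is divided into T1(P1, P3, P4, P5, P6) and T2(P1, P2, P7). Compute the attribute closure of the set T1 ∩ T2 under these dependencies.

P1, P2, P3, P6, P7

T1 ∩ T2 = {P1}.
P1 → P2, P3 applies, adding P2, P3
P3 → P6 applies, adding P6
P6 → P2, P7 applies, adding P7
Closure: {P1, P2, P3, P6, P7}.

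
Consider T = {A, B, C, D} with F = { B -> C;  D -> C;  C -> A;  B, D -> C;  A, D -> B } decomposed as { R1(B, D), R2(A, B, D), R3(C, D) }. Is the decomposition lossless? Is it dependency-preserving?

Lossless test (chase): Rows 1 and 2 agree on B; apply B→C and equate their C entries. Rows 1 and 3 agree on D; apply D→C and equate their C entries. Rows 1 and 2 agree on C; apply C→A and equate their A entries. Rows 1 and 3 agree on C; apply C→A and equate their A entries. Rows 1 and 3 agree on A, D; apply A, D→B and equate their B entries. Row 1 is now all distinguished symbols — the join is lossless.
Dependency preservation: the restricted closure of {B} across the fragments never reaches {C}, so B → C cannot be enforced without a join — not preserved.

lossless but not dependency-preserving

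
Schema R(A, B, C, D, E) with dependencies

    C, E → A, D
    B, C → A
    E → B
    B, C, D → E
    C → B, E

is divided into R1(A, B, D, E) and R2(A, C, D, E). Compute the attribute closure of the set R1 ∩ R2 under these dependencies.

A, B, D, E

R1 ∩ R2 = {A, D, E}.
E → B applies, adding B
Closure: {A, B, D, E}.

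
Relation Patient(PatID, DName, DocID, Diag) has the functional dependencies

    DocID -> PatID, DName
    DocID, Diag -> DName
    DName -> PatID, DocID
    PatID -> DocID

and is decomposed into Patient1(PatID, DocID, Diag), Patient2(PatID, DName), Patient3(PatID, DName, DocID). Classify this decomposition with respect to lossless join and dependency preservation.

Lossless test (chase): Rows 1 and 3 agree on DocID; apply DocID→PatID, DName and equate their PatID, DName entries. Rows 1 and 2 agree on DName; apply DName→PatID, DocID and equate their PatID, DocID entries. Row 1 is now all distinguished symbols — the join is lossless.
Dependency preservation: DocID, Diag → DName is not contained in any single fragment, but the restricted closure of its left-hand side across the fragments still reaches the right-hand side; the remaining FDs each lie inside some fragment. All dependencies are preserved.

lossless and dependency-preserving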